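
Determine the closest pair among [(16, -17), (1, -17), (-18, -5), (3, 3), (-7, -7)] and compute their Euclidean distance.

Computing all pairwise distances among 5 points:

d((16, -17), (1, -17)) = 15.0
d((16, -17), (-18, -5)) = 36.0555
d((16, -17), (3, 3)) = 23.8537
d((16, -17), (-7, -7)) = 25.0799
d((1, -17), (-18, -5)) = 22.4722
d((1, -17), (3, 3)) = 20.0998
d((1, -17), (-7, -7)) = 12.8062
d((-18, -5), (3, 3)) = 22.4722
d((-18, -5), (-7, -7)) = 11.1803 <-- minimum
d((3, 3), (-7, -7)) = 14.1421

Closest pair: (-18, -5) and (-7, -7) with distance 11.1803

The closest pair is (-18, -5) and (-7, -7) with Euclidean distance 11.1803. For 5 points, brute-force pairwise comparison is shown above. For large n, the divide-and-conquer algorithm (sort by x, recurse on halves, check the dividing strip) achieves O(n log n).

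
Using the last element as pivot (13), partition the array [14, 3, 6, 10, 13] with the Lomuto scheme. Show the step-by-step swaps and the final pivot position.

Lomuto partition with pivot = 13:

Initial array: [14, 3, 6, 10, 13]

arr[0]=14 > 13: no swap
arr[1]=3 <= 13: swap with position 0, array becomes [3, 14, 6, 10, 13]
arr[2]=6 <= 13: swap with position 1, array becomes [3, 6, 14, 10, 13]
arr[3]=10 <= 13: swap with position 2, array becomes [3, 6, 10, 14, 13]

Place pivot at position 3: [3, 6, 10, 13, 14]
Pivot position: 3

After partitioning with pivot 13, the array becomes [3, 6, 10, 13, 14]. The pivot is placed at index 3. All elements to the left of the pivot are <= 13, and all elements to the right are > 13.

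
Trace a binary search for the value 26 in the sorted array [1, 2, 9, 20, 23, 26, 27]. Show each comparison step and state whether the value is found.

Binary search for 26 in [1, 2, 9, 20, 23, 26, 27]:

lo=0, hi=6, mid=3, arr[mid]=20 -> 20 < 26, search right half
lo=4, hi=6, mid=5, arr[mid]=26 -> Found target at index 5!

Binary search finds 26 at index 5 after 2 comparisons. The search repeatedly halves the search space by comparing with the middle element.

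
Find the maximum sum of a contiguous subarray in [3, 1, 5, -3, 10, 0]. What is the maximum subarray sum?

Using Kadane's algorithm on [3, 1, 5, -3, 10, 0]:

Scanning through the array:
Position 1 (value 1): max_ending_here = 4, max_so_far = 4
Position 2 (value 5): max_ending_here = 9, max_so_far = 9
Position 3 (value -3): max_ending_here = 6, max_so_far = 9
Position 4 (value 10): max_ending_here = 16, max_so_far = 16
Position 5 (value 0): max_ending_here = 16, max_so_far = 16

Maximum subarray: [3, 1, 5, -3, 10]
Maximum sum: 16

The maximum subarray is [3, 1, 5, -3, 10] with sum 16. This subarray runs from index 0 to index 4.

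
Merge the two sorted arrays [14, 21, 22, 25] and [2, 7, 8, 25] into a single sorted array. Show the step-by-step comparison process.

Merging process:

Compare 14 vs 2: take 2 from right. Merged: [2]
Compare 14 vs 7: take 7 from right. Merged: [2, 7]
Compare 14 vs 8: take 8 from right. Merged: [2, 7, 8]
Compare 14 vs 25: take 14 from left. Merged: [2, 7, 8, 14]
Compare 21 vs 25: take 21 from left. Merged: [2, 7, 8, 14, 21]
Compare 22 vs 25: take 22 from left. Merged: [2, 7, 8, 14, 21, 22]
Compare 25 vs 25: take 25 from left. Merged: [2, 7, 8, 14, 21, 22, 25]
Append remaining from right: [25]. Merged: [2, 7, 8, 14, 21, 22, 25, 25]

Final merged array: [2, 7, 8, 14, 21, 22, 25, 25]
Total comparisons: 7

The merged array is [2, 7, 8, 14, 21, 22, 25, 25], requiring 7 comparisons. The merge step runs in O(n) time where n is the total number of elements.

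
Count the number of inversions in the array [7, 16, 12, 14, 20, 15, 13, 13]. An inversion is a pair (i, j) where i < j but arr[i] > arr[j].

Finding inversions in [7, 16, 12, 14, 20, 15, 13, 13]:

(1, 2): arr[1]=16 > arr[2]=12
(1, 3): arr[1]=16 > arr[3]=14
(1, 5): arr[1]=16 > arr[5]=15
(1, 6): arr[1]=16 > arr[6]=13
(1, 7): arr[1]=16 > arr[7]=13
(3, 6): arr[3]=14 > arr[6]=13
(3, 7): arr[3]=14 > arr[7]=13
(4, 5): arr[4]=20 > arr[5]=15
(4, 6): arr[4]=20 > arr[6]=13
(4, 7): arr[4]=20 > arr[7]=13
(5, 6): arr[5]=15 > arr[6]=13
(5, 7): arr[5]=15 > arr[7]=13

Total inversions: 12

The array has 12 inversion(s): (1,2), (1,3), (1,5), (1,6), (1,7), (3,6), (3,7), (4,5), (4,6), (4,7), (5,6), (5,7). Each pair (i,j) satisfies i < j and arr[i] > arr[j].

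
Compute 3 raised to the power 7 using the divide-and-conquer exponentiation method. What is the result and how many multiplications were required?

Computing 3^7 by squaring (build up from 3^1; each line after the first costs one multiplication):

3^1 = 3
3^2 = (3^1)^2 = 3^2 = 9
3^3 = 3 * 3^2 = 3 * 9 = 27
3^6 = (3^3)^2 = 27^2 = 729
3^7 = 3 * 3^6 = 3 * 729 = 2187

Result: 2187
Multiplications needed: 4 (4 lines after 3^1)

3^7 = 2187. Using exponentiation by squaring, this requires 4 multiplications. The key idea: if the exponent is even, square the half-power; if odd, multiply by the base once.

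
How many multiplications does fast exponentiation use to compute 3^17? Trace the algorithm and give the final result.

Computing 3^17 by squaring (build up from 3^1; each line after the first costs one multiplication):

3^1 = 3
3^2 = (3^1)^2 = 3^2 = 9
3^4 = (3^2)^2 = 9^2 = 81
3^8 = (3^4)^2 = 81^2 = 6561
3^16 = (3^8)^2 = 6561^2 = 43046721
3^17 = 3 * 3^16 = 3 * 43046721 = 129140163

Result: 129140163
Multiplications needed: 5 (5 lines after 3^1)

3^17 = 129140163. Using exponentiation by squaring, this requires 5 multiplications. The key idea: if the exponent is even, square the half-power; if odd, multiply by the base once.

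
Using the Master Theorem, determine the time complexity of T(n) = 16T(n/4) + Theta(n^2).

Master Theorem for T(n) = 16T(n/4) + O(n^2):

a = 16, b = 4, c = 2
log_b(a) = log_4(16) = 2.0000

Case 2: c = 2 = log_4(16) = 2.0000
T(n) = O(n^2 log n) = O(n^2 log n)

For T(n) = 16T(n/4) + O(n^2): log_4(16) = 2.0000. This is Case 2 of the Master Theorem (c = log_b(a), equal work at all levels), giving O(n^2 log n).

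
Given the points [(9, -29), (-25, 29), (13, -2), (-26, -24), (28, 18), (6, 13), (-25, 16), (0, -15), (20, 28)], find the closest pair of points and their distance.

Computing all pairwise distances among 9 points:

d((9, -29), (-25, 29)) = 67.2309
d((9, -29), (13, -2)) = 27.2947
d((9, -29), (-26, -24)) = 35.3553
d((9, -29), (28, 18)) = 50.6952
d((9, -29), (6, 13)) = 42.107
d((9, -29), (-25, 16)) = 56.4004
d((9, -29), (0, -15)) = 16.6433
d((9, -29), (20, 28)) = 58.0517
d((-25, 29), (13, -2)) = 49.0408
d((-25, 29), (-26, -24)) = 53.0094
d((-25, 29), (28, 18)) = 54.1295
d((-25, 29), (6, 13)) = 34.8855
d((-25, 29), (-25, 16)) = 13.0
d((-25, 29), (0, -15)) = 50.6063
d((-25, 29), (20, 28)) = 45.0111
d((13, -2), (-26, -24)) = 44.7772
d((13, -2), (28, 18)) = 25.0
d((13, -2), (6, 13)) = 16.5529
d((13, -2), (-25, 16)) = 42.0476
d((13, -2), (0, -15)) = 18.3848
d((13, -2), (20, 28)) = 30.8058
d((-26, -24), (28, 18)) = 68.4105
d((-26, -24), (6, 13)) = 48.9183
d((-26, -24), (-25, 16)) = 40.0125
d((-26, -24), (0, -15)) = 27.5136
d((-26, -24), (20, 28)) = 69.4262
d((28, 18), (6, 13)) = 22.561
d((28, 18), (-25, 16)) = 53.0377
d((28, 18), (0, -15)) = 43.2782
d((28, 18), (20, 28)) = 12.8062 <-- minimum
d((6, 13), (-25, 16)) = 31.1448
d((6, 13), (0, -15)) = 28.6356
d((6, 13), (20, 28)) = 20.5183
d((-25, 16), (0, -15)) = 39.8246
d((-25, 16), (20, 28)) = 46.5725
d((0, -15), (20, 28)) = 47.4236

Closest pair: (28, 18) and (20, 28) with distance 12.8062

The closest pair is (28, 18) and (20, 28) with Euclidean distance 12.8062. For 9 points, brute-force pairwise comparison is shown above. For large n, the divide-and-conquer algorithm (sort by x, recurse on halves, check the dividing strip) achieves O(n log n).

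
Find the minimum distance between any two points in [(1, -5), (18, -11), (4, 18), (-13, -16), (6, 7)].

Computing all pairwise distances among 5 points:

d((1, -5), (18, -11)) = 18.0278
d((1, -5), (4, 18)) = 23.1948
d((1, -5), (-13, -16)) = 17.8045
d((1, -5), (6, 7)) = 13.0
d((18, -11), (4, 18)) = 32.2025
d((18, -11), (-13, -16)) = 31.4006
d((18, -11), (6, 7)) = 21.6333
d((4, 18), (-13, -16)) = 38.0132
d((4, 18), (6, 7)) = 11.1803 <-- minimum
d((-13, -16), (6, 7)) = 29.8329

Closest pair: (4, 18) and (6, 7) with distance 11.1803

The closest pair is (4, 18) and (6, 7) with Euclidean distance 11.1803. For 5 points, brute-force pairwise comparison is shown above. For large n, the divide-and-conquer algorithm (sort by x, recurse on halves, check the dividing strip) achieves O(n log n).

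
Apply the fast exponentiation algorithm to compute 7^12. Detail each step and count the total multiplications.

Computing 7^12 by squaring (build up from 7^1; each line after the first costs one multiplication):

7^1 = 7
7^2 = (7^1)^2 = 7^2 = 49
7^3 = 7 * 7^2 = 7 * 49 = 343
7^6 = (7^3)^2 = 343^2 = 117649
7^12 = (7^6)^2 = 117649^2 = 13841287201

Result: 13841287201
Multiplications needed: 4 (4 lines after 7^1)

7^12 = 13841287201. Using exponentiation by squaring, this requires 4 multiplications. The key idea: if the exponent is even, square the half-power; if odd, multiply by the base once.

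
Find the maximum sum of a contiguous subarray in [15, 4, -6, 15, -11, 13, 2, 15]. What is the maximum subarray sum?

Using Kadane's algorithm on [15, 4, -6, 15, -11, 13, 2, 15]:

Scanning through the array:
Position 1 (value 4): max_ending_here = 19, max_so_far = 19
Position 2 (value -6): max_ending_here = 13, max_so_far = 19
Position 3 (value 15): max_ending_here = 28, max_so_far = 28
Position 4 (value -11): max_ending_here = 17, max_so_far = 28
Position 5 (value 13): max_ending_here = 30, max_so_far = 30
Position 6 (value 2): max_ending_here = 32, max_so_far = 32
Position 7 (value 15): max_ending_here = 47, max_so_far = 47

Maximum subarray: [15, 4, -6, 15, -11, 13, 2, 15]
Maximum sum: 47

The maximum subarray is [15, 4, -6, 15, -11, 13, 2, 15] with sum 47. This subarray runs from index 0 to index 7.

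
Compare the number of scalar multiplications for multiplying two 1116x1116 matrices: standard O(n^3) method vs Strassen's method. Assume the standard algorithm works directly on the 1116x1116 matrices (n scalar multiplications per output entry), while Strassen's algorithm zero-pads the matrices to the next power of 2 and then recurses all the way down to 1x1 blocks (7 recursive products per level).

Matrix multiplication for 1116x1116 matrices:

Strassen's algorithm requires power-of-2 dimensions. Pad 1116x1116 to 2048x2048 (next power of 2).

Standard algorithm: 1116^3 = 1389928896 multiplications
Strassen's algorithm: 7^(log2(2048)) = 7^11 = 1977326743 multiplications
Difference: 1389928896 - 1977326743 = -587397847 (Strassen uses MORE here due to padding overhead — for small or just-over-power-of-2 n, padding can outweigh the per-level savings)

Standard: 1389928896 multiplications (1116^3). Strassen: 1977326743 multiplications (7^11, after padding to 2048x2048). Strassen reduces 8 recursive multiplications to 7 at each level.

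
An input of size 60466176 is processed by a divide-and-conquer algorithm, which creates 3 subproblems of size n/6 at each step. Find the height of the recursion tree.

For divide and conquer with division factor 6:

Problem sizes at each level:
Level 0: 60466176
Level 1: 10077696
Level 2: 1679616
Level 3: 279936
Level 4: 46656
Level 5: 7776
Level 6: 1296
Level 7: 216
Level 8: 36
Level 9: 6
Level 10: 1

The root is level 0 and the size-1 base case is level 10 (the tree spans levels 0 through 10, i.e. 11 levels counting the root), so the depth is the number of divisions: log_6(60466176) = 10

The recursion tree depth is log_6(60466176) = 10. At each level, the problem size is divided by 6, so it takes 10 divisions to reduce to a base case of size 1. The algorithm makes 3 recursive calls at each level.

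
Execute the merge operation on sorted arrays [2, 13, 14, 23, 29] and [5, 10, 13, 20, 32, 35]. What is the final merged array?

Merging process:

Compare 2 vs 5: take 2 from left. Merged: [2]
Compare 13 vs 5: take 5 from right. Merged: [2, 5]
Compare 13 vs 10: take 10 from right. Merged: [2, 5, 10]
Compare 13 vs 13: take 13 from left. Merged: [2, 5, 10, 13]
Compare 14 vs 13: take 13 from right. Merged: [2, 5, 10, 13, 13]
Compare 14 vs 20: take 14 from left. Merged: [2, 5, 10, 13, 13, 14]
Compare 23 vs 20: take 20 from right. Merged: [2, 5, 10, 13, 13, 14, 20]
Compare 23 vs 32: take 23 from left. Merged: [2, 5, 10, 13, 13, 14, 20, 23]
Compare 29 vs 32: take 29 from left. Merged: [2, 5, 10, 13, 13, 14, 20, 23, 29]
Append remaining from right: [32, 35]. Merged: [2, 5, 10, 13, 13, 14, 20, 23, 29, 32, 35]

Final merged array: [2, 5, 10, 13, 13, 14, 20, 23, 29, 32, 35]
Total comparisons: 9

The merged array is [2, 5, 10, 13, 13, 14, 20, 23, 29, 32, 35], requiring 9 comparisons. The merge step runs in O(n) time where n is the total number of elements.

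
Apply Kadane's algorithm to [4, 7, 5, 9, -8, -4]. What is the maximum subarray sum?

Using Kadane's algorithm on [4, 7, 5, 9, -8, -4]:

Scanning through the array:
Position 1 (value 7): max_ending_here = 11, max_so_far = 11
Position 2 (value 5): max_ending_here = 16, max_so_far = 16
Position 3 (value 9): max_ending_here = 25, max_so_far = 25
Position 4 (value -8): max_ending_here = 17, max_so_far = 25
Position 5 (value -4): max_ending_here = 13, max_so_far = 25

Maximum subarray: [4, 7, 5, 9]
Maximum sum: 25

The maximum subarray is [4, 7, 5, 9] with sum 25. This subarray runs from index 0 to index 3.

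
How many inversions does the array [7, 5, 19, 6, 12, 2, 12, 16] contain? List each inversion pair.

Finding inversions in [7, 5, 19, 6, 12, 2, 12, 16]:

(0, 1): arr[0]=7 > arr[1]=5
(0, 3): arr[0]=7 > arr[3]=6
(0, 5): arr[0]=7 > arr[5]=2
(1, 5): arr[1]=5 > arr[5]=2
(2, 3): arr[2]=19 > arr[3]=6
(2, 4): arr[2]=19 > arr[4]=12
(2, 5): arr[2]=19 > arr[5]=2
(2, 6): arr[2]=19 > arr[6]=12
(2, 7): arr[2]=19 > arr[7]=16
(3, 5): arr[3]=6 > arr[5]=2
(4, 5): arr[4]=12 > arr[5]=2

Total inversions: 11

The array has 11 inversion(s): (0,1), (0,3), (0,5), (1,5), (2,3), (2,4), (2,5), (2,6), (2,7), (3,5), (4,5). Each pair (i,j) satisfies i < j and arr[i] > arr[j].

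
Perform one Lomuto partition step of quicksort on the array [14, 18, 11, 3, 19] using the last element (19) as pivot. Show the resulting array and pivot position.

Lomuto partition with pivot = 19:

Initial array: [14, 18, 11, 3, 19]

arr[0]=14 <= 19: swap with position 0, array becomes [14, 18, 11, 3, 19]
arr[1]=18 <= 19: swap with position 1, array becomes [14, 18, 11, 3, 19]
arr[2]=11 <= 19: swap with position 2, array becomes [14, 18, 11, 3, 19]
arr[3]=3 <= 19: swap with position 3, array becomes [14, 18, 11, 3, 19]

Place pivot at position 4: [14, 18, 11, 3, 19]
Pivot position: 4

After partitioning with pivot 19, the array becomes [14, 18, 11, 3, 19]. The pivot is placed at index 4. All elements to the left of the pivot are <= 19, and all elements to the right are > 19.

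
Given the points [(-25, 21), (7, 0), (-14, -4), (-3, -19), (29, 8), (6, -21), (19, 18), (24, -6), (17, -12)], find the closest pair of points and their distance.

Computing all pairwise distances among 9 points:

d((-25, 21), (7, 0)) = 38.2753
d((-25, 21), (-14, -4)) = 27.313
d((-25, 21), (-3, -19)) = 45.6508
d((-25, 21), (29, 8)) = 55.5428
d((-25, 21), (6, -21)) = 52.2015
d((-25, 21), (19, 18)) = 44.1022
d((-25, 21), (24, -6)) = 55.9464
d((-25, 21), (17, -12)) = 53.4135
d((7, 0), (-14, -4)) = 21.3776
d((7, 0), (-3, -19)) = 21.4709
d((7, 0), (29, 8)) = 23.4094
d((7, 0), (6, -21)) = 21.0238
d((7, 0), (19, 18)) = 21.6333
d((7, 0), (24, -6)) = 18.0278
d((7, 0), (17, -12)) = 15.6205
d((-14, -4), (-3, -19)) = 18.6011
d((-14, -4), (29, 8)) = 44.643
d((-14, -4), (6, -21)) = 26.2488
d((-14, -4), (19, 18)) = 39.6611
d((-14, -4), (24, -6)) = 38.0526
d((-14, -4), (17, -12)) = 32.0156
d((-3, -19), (29, 8)) = 41.8688
d((-3, -19), (6, -21)) = 9.2195 <-- minimum
d((-3, -19), (19, 18)) = 43.0465
d((-3, -19), (24, -6)) = 29.9666
d((-3, -19), (17, -12)) = 21.1896
d((29, 8), (6, -21)) = 37.0135
d((29, 8), (19, 18)) = 14.1421
d((29, 8), (24, -6)) = 14.8661
d((29, 8), (17, -12)) = 23.3238
d((6, -21), (19, 18)) = 41.1096
d((6, -21), (24, -6)) = 23.4307
d((6, -21), (17, -12)) = 14.2127
d((19, 18), (24, -6)) = 24.5153
d((19, 18), (17, -12)) = 30.0666
d((24, -6), (17, -12)) = 9.2195 <-- minimum

Minimum distance: 9.2195 (tie among 2 pairs: (-3, -19) and (6, -21); (24, -6) and (17, -12))

The minimum Euclidean distance is 9.2195. There is a tie: 2 pairs achieve this minimum — (-3, -19) and (6, -21); (24, -6) and (17, -12). Any of these is a valid closest pair. For 9 points, brute-force pairwise comparison is shown above. For large n, the divide-and-conquer algorithm (sort by x, recurse on halves, check the dividing strip) achieves O(n log n).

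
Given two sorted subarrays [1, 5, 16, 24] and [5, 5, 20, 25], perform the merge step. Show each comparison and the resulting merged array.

Merging process:

Compare 1 vs 5: take 1 from left. Merged: [1]
Compare 5 vs 5: take 5 from left. Merged: [1, 5]
Compare 16 vs 5: take 5 from right. Merged: [1, 5, 5]
Compare 16 vs 5: take 5 from right. Merged: [1, 5, 5, 5]
Compare 16 vs 20: take 16 from left. Merged: [1, 5, 5, 5, 16]
Compare 24 vs 20: take 20 from right. Merged: [1, 5, 5, 5, 16, 20]
Compare 24 vs 25: take 24 from left. Merged: [1, 5, 5, 5, 16, 20, 24]
Append remaining from right: [25]. Merged: [1, 5, 5, 5, 16, 20, 24, 25]

Final merged array: [1, 5, 5, 5, 16, 20, 24, 25]
Total comparisons: 7

The merged array is [1, 5, 5, 5, 16, 20, 24, 25], requiring 7 comparisons. The merge step runs in O(n) time where n is the total number of elements.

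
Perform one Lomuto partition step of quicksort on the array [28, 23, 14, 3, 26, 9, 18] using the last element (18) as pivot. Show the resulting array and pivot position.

Lomuto partition with pivot = 18:

Initial array: [28, 23, 14, 3, 26, 9, 18]

arr[0]=28 > 18: no swap
arr[1]=23 > 18: no swap
arr[2]=14 <= 18: swap with position 0, array becomes [14, 23, 28, 3, 26, 9, 18]
arr[3]=3 <= 18: swap with position 1, array becomes [14, 3, 28, 23, 26, 9, 18]
arr[4]=26 > 18: no swap
arr[5]=9 <= 18: swap with position 2, array becomes [14, 3, 9, 23, 26, 28, 18]

Place pivot at position 3: [14, 3, 9, 18, 26, 28, 23]
Pivot position: 3

After partitioning with pivot 18, the array becomes [14, 3, 9, 18, 26, 28, 23]. The pivot is placed at index 3. All elements to the left of the pivot are <= 18, and all elements to the right are > 18.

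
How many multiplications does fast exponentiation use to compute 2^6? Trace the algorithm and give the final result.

Computing 2^6 by squaring (build up from 2^1; each line after the first costs one multiplication):

2^1 = 2
2^2 = (2^1)^2 = 2^2 = 4
2^3 = 2 * 2^2 = 2 * 4 = 8
2^6 = (2^3)^2 = 8^2 = 64

Result: 64
Multiplications needed: 3 (3 lines after 2^1)

2^6 = 64. Using exponentiation by squaring, this requires 3 multiplications. The key idea: if the exponent is even, square the half-power; if odd, multiply by the base once.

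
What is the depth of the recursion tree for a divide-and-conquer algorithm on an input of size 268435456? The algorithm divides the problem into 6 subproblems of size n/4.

For divide and conquer with division factor 4:

Problem sizes at each level:
Level 0: 268435456
Level 1: 67108864
Level 2: 16777216
Level 3: 4194304
Level 4: 1048576
Level 5: 262144
Level 6: 65536
Level 7: 16384
Level 8: 4096
Level 9: 1024
Level 10: 256
Level 11: 64
Level 12: 16
Level 13: 4
Level 14: 1

The root is level 0 and the size-1 base case is level 14 (the tree spans levels 0 through 14, i.e. 15 levels counting the root), so the depth is the number of divisions: log_4(268435456) = 14

The recursion tree depth is log_4(268435456) = 14. At each level, the problem size is divided by 4, so it takes 14 divisions to reduce to a base case of size 1. The algorithm makes 6 recursive calls at each level.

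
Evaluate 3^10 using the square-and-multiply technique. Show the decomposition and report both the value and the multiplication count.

Computing 3^10 by squaring (build up from 3^1; each line after the first costs one multiplication):

3^1 = 3
3^2 = (3^1)^2 = 3^2 = 9
3^4 = (3^2)^2 = 9^2 = 81
3^5 = 3 * 3^4 = 3 * 81 = 243
3^10 = (3^5)^2 = 243^2 = 59049

Result: 59049
Multiplications needed: 4 (4 lines after 3^1)

3^10 = 59049. Using exponentiation by squaring, this requires 4 multiplications. The key idea: if the exponent is even, square the half-power; if odd, multiply by the base once.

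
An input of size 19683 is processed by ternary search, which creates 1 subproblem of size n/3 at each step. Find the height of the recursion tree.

For divide and conquer with division factor 3:

Problem sizes at each level:
Level 0: 19683
Level 1: 6561
Level 2: 2187
Level 3: 729
Level 4: 243
Level 5: 81
Level 6: 27
Level 7: 9
Level 8: 3
Level 9: 1

The root is level 0 and the size-1 base case is level 9 (the tree spans levels 0 through 9, i.e. 10 levels counting the root), so the depth is the number of divisions: log_3(19683) = 9

The recursion tree depth is log_3(19683) = 9. At each level, the problem size is divided by 3, so it takes 9 divisions to reduce to a base case of size 1. The algorithm makes 1 recursive call at each level.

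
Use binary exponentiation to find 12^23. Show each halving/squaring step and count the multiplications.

Computing 12^23 by squaring (build up from 12^1; each line after the first costs one multiplication):

12^1 = 12
12^2 = (12^1)^2 = 12^2 = 144
12^4 = (12^2)^2 = 144^2 = 20736
12^5 = 12 * 12^4 = 12 * 20736 = 248832
12^10 = (12^5)^2 = 248832^2 = 61917364224
12^11 = 12 * 12^10 = 12 * 61917364224 = 743008370688
12^22 = (12^11)^2 = 743008370688^2 = 552061438912436417593344
12^23 = 12 * 12^22 = 12 * 552061438912436417593344 = 6624737266949237011120128

Result: 6624737266949237011120128
Multiplications needed: 7 (7 lines after 12^1)

12^23 = 6624737266949237011120128. Using exponentiation by squaring, this requires 7 multiplications. The key idea: if the exponent is even, square the half-power; if odd, multiply by the base once.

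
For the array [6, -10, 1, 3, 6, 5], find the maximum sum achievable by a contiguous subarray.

Using Kadane's algorithm on [6, -10, 1, 3, 6, 5]:

Scanning through the array:
Position 1 (value -10): max_ending_here = -4, max_so_far = 6
Position 2 (value 1): max_ending_here = 1, max_so_far = 6
Position 3 (value 3): max_ending_here = 4, max_so_far = 6
Position 4 (value 6): max_ending_here = 10, max_so_far = 10
Position 5 (value 5): max_ending_here = 15, max_so_far = 15

Maximum subarray: [1, 3, 6, 5]
Maximum sum: 15

The maximum subarray is [1, 3, 6, 5] with sum 15. This subarray runs from index 2 to index 5.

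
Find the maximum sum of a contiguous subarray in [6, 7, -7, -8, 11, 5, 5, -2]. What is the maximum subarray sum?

Using Kadane's algorithm on [6, 7, -7, -8, 11, 5, 5, -2]:

Scanning through the array:
Position 1 (value 7): max_ending_here = 13, max_so_far = 13
Position 2 (value -7): max_ending_here = 6, max_so_far = 13
Position 3 (value -8): max_ending_here = -2, max_so_far = 13
Position 4 (value 11): max_ending_here = 11, max_so_far = 13
Position 5 (value 5): max_ending_here = 16, max_so_far = 16
Position 6 (value 5): max_ending_here = 21, max_so_far = 21
Position 7 (value -2): max_ending_here = 19, max_so_far = 21

Maximum subarray: [11, 5, 5]
Maximum sum: 21

The maximum subarray is [11, 5, 5] with sum 21. This subarray runs from index 4 to index 6.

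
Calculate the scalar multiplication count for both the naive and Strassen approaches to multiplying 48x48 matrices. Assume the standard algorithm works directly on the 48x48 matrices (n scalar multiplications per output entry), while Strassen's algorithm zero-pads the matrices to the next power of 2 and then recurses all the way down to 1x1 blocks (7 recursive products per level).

Matrix multiplication for 48x48 matrices:

Strassen's algorithm requires power-of-2 dimensions. Pad 48x48 to 64x64 (next power of 2).

Standard algorithm: 48^3 = 110592 multiplications
Strassen's algorithm: 7^(log2(64)) = 7^6 = 117649 multiplications
Difference: 110592 - 117649 = -7057 (Strassen uses MORE here due to padding overhead — for small or just-over-power-of-2 n, padding can outweigh the per-level savings)

Standard: 110592 multiplications (48^3). Strassen: 117649 multiplications (7^6, after padding to 64x64). Strassen reduces 8 recursive multiplications to 7 at each level.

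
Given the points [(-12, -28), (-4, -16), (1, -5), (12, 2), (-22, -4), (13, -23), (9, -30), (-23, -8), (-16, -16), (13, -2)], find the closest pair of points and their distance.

Computing all pairwise distances among 10 points:

d((-12, -28), (-4, -16)) = 14.4222
d((-12, -28), (1, -5)) = 26.4197
d((-12, -28), (12, 2)) = 38.4187
d((-12, -28), (-22, -4)) = 26.0
d((-12, -28), (13, -23)) = 25.4951
d((-12, -28), (9, -30)) = 21.095
d((-12, -28), (-23, -8)) = 22.8254
d((-12, -28), (-16, -16)) = 12.6491
d((-12, -28), (13, -2)) = 36.0694
d((-4, -16), (1, -5)) = 12.083
d((-4, -16), (12, 2)) = 24.0832
d((-4, -16), (-22, -4)) = 21.6333
d((-4, -16), (13, -23)) = 18.3848
d((-4, -16), (9, -30)) = 19.105
d((-4, -16), (-23, -8)) = 20.6155
d((-4, -16), (-16, -16)) = 12.0
d((-4, -16), (13, -2)) = 22.0227
d((1, -5), (12, 2)) = 13.0384
d((1, -5), (-22, -4)) = 23.0217
d((1, -5), (13, -23)) = 21.6333
d((1, -5), (9, -30)) = 26.2488
d((1, -5), (-23, -8)) = 24.1868
d((1, -5), (-16, -16)) = 20.2485
d((1, -5), (13, -2)) = 12.3693
d((12, 2), (-22, -4)) = 34.5254
d((12, 2), (13, -23)) = 25.02
d((12, 2), (9, -30)) = 32.1403
d((12, 2), (-23, -8)) = 36.4005
d((12, 2), (-16, -16)) = 33.2866
d((12, 2), (13, -2)) = 4.1231 <-- minimum
d((-22, -4), (13, -23)) = 39.8246
d((-22, -4), (9, -30)) = 40.4599
d((-22, -4), (-23, -8)) = 4.1231 <-- minimum
d((-22, -4), (-16, -16)) = 13.4164
d((-22, -4), (13, -2)) = 35.0571
d((13, -23), (9, -30)) = 8.0623
d((13, -23), (-23, -8)) = 39.0
d((13, -23), (-16, -16)) = 29.8329
d((13, -23), (13, -2)) = 21.0
d((9, -30), (-23, -8)) = 38.833
d((9, -30), (-16, -16)) = 28.6531
d((9, -30), (13, -2)) = 28.2843
d((-23, -8), (-16, -16)) = 10.6301
d((-23, -8), (13, -2)) = 36.4966
d((-16, -16), (13, -2)) = 32.2025

Minimum distance: 4.1231 (tie among 2 pairs: (12, 2) and (13, -2); (-22, -4) and (-23, -8))

The minimum Euclidean distance is 4.1231. There is a tie: 2 pairs achieve this minimum — (12, 2) and (13, -2); (-22, -4) and (-23, -8). Any of these is a valid closest pair. For 10 points, brute-force pairwise comparison is shown above. For large n, the divide-and-conquer algorithm (sort by x, recurse on halves, check the dividing strip) achieves O(n log n).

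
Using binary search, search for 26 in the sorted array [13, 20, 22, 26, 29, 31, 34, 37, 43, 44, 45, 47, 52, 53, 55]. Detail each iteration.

Binary search for 26 in [13, 20, 22, 26, 29, 31, 34, 37, 43, 44, 45, 47, 52, 53, 55]:

lo=0, hi=14, mid=7, arr[mid]=37 -> 37 > 26, search left half
lo=0, hi=6, mid=3, arr[mid]=26 -> Found target at index 3!

Binary search finds 26 at index 3 after 2 comparisons. The search repeatedly halves the search space by comparing with the middle element.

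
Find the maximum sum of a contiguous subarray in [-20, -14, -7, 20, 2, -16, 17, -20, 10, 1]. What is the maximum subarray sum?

Using Kadane's algorithm on [-20, -14, -7, 20, 2, -16, 17, -20, 10, 1]:

Scanning through the array:
Position 1 (value -14): max_ending_here = -14, max_so_far = -14
Position 2 (value -7): max_ending_here = -7, max_so_far = -7
Position 3 (value 20): max_ending_here = 20, max_so_far = 20
Position 4 (value 2): max_ending_here = 22, max_so_far = 22
Position 5 (value -16): max_ending_here = 6, max_so_far = 22
Position 6 (value 17): max_ending_here = 23, max_so_far = 23
Position 7 (value -20): max_ending_here = 3, max_so_far = 23
Position 8 (value 10): max_ending_here = 13, max_so_far = 23
Position 9 (value 1): max_ending_here = 14, max_so_far = 23

Maximum subarray: [20, 2, -16, 17]
Maximum sum: 23

The maximum subarray is [20, 2, -16, 17] with sum 23. This subarray runs from index 3 to index 6.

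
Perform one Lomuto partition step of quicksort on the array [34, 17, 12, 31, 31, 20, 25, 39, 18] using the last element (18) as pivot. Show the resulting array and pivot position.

Lomuto partition with pivot = 18:

Initial array: [34, 17, 12, 31, 31, 20, 25, 39, 18]

arr[0]=34 > 18: no swap
arr[1]=17 <= 18: swap with position 0, array becomes [17, 34, 12, 31, 31, 20, 25, 39, 18]
arr[2]=12 <= 18: swap with position 1, array becomes [17, 12, 34, 31, 31, 20, 25, 39, 18]
arr[3]=31 > 18: no swap
arr[4]=31 > 18: no swap
arr[5]=20 > 18: no swap
arr[6]=25 > 18: no swap
arr[7]=39 > 18: no swap

Place pivot at position 2: [17, 12, 18, 31, 31, 20, 25, 39, 34]
Pivot position: 2

After partitioning with pivot 18, the array becomes [17, 12, 18, 31, 31, 20, 25, 39, 34]. The pivot is placed at index 2. All elements to the left of the pivot are <= 18, and all elements to the right are > 18.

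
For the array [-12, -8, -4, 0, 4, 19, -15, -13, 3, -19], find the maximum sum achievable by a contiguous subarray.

Using Kadane's algorithm on [-12, -8, -4, 0, 4, 19, -15, -13, 3, -19]:

Scanning through the array:
Position 1 (value -8): max_ending_here = -8, max_so_far = -8
Position 2 (value -4): max_ending_here = -4, max_so_far = -4
Position 3 (value 0): max_ending_here = 0, max_so_far = 0
Position 4 (value 4): max_ending_here = 4, max_so_far = 4
Position 5 (value 19): max_ending_here = 23, max_so_far = 23
Position 6 (value -15): max_ending_here = 8, max_so_far = 23
Position 7 (value -13): max_ending_here = -5, max_so_far = 23
Position 8 (value 3): max_ending_here = 3, max_so_far = 23
Position 9 (value -19): max_ending_here = -16, max_so_far = 23

Maximum subarray: [0, 4, 19]
Maximum sum: 23

The maximum subarray is [0, 4, 19] with sum 23. This subarray runs from index 3 to index 5.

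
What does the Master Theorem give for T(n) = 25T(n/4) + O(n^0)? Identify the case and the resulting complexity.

Master Theorem for T(n) = 25T(n/4) + O(n^0):

a = 25, b = 4, c = 0
log_b(a) = log_4(25) = 2.3219

Case 1: c = 0 < log_4(25) = 2.3219
T(n) = O(n^(log_4 25))

For T(n) = 25T(n/4) + O(n^0): log_4(25) = 2.3219. This is Case 1 of the Master Theorem (c < log_b(a), work dominated by leaves), giving O(n^(log_4 25)).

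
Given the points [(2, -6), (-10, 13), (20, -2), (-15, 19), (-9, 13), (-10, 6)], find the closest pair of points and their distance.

Computing all pairwise distances among 6 points:

d((2, -6), (-10, 13)) = 22.4722
d((2, -6), (20, -2)) = 18.4391
d((2, -6), (-15, 19)) = 30.2324
d((2, -6), (-9, 13)) = 21.9545
d((2, -6), (-10, 6)) = 16.9706
d((-10, 13), (20, -2)) = 33.541
d((-10, 13), (-15, 19)) = 7.8102
d((-10, 13), (-9, 13)) = 1.0 <-- minimum
d((-10, 13), (-10, 6)) = 7.0
d((20, -2), (-15, 19)) = 40.8167
d((20, -2), (-9, 13)) = 32.6497
d((20, -2), (-10, 6)) = 31.0483
d((-15, 19), (-9, 13)) = 8.4853
d((-15, 19), (-10, 6)) = 13.9284
d((-9, 13), (-10, 6)) = 7.0711

Closest pair: (-10, 13) and (-9, 13) with distance 1.0

The closest pair is (-10, 13) and (-9, 13) with Euclidean distance 1.0. For 6 points, brute-force pairwise comparison is shown above. For large n, the divide-and-conquer algorithm (sort by x, recurse on halves, check the dividing strip) achieves O(n log n).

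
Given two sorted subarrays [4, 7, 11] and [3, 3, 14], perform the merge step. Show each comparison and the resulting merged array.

Merging process:

Compare 4 vs 3: take 3 from right. Merged: [3]
Compare 4 vs 3: take 3 from right. Merged: [3, 3]
Compare 4 vs 14: take 4 from left. Merged: [3, 3, 4]
Compare 7 vs 14: take 7 from left. Merged: [3, 3, 4, 7]
Compare 11 vs 14: take 11 from left. Merged: [3, 3, 4, 7, 11]
Append remaining from right: [14]. Merged: [3, 3, 4, 7, 11, 14]

Final merged array: [3, 3, 4, 7, 11, 14]
Total comparisons: 5

The merged array is [3, 3, 4, 7, 11, 14], requiring 5 comparisons. The merge step runs in O(n) time where n is the total number of elements.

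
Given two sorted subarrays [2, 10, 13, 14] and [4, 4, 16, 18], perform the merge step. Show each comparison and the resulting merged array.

Merging process:

Compare 2 vs 4: take 2 from left. Merged: [2]
Compare 10 vs 4: take 4 from right. Merged: [2, 4]
Compare 10 vs 4: take 4 from right. Merged: [2, 4, 4]
Compare 10 vs 16: take 10 from left. Merged: [2, 4, 4, 10]
Compare 13 vs 16: take 13 from left. Merged: [2, 4, 4, 10, 13]
Compare 14 vs 16: take 14 from left. Merged: [2, 4, 4, 10, 13, 14]
Append remaining from right: [16, 18]. Merged: [2, 4, 4, 10, 13, 14, 16, 18]

Final merged array: [2, 4, 4, 10, 13, 14, 16, 18]
Total comparisons: 6

The merged array is [2, 4, 4, 10, 13, 14, 16, 18], requiring 6 comparisons. The merge step runs in O(n) time where n is the total number of elements.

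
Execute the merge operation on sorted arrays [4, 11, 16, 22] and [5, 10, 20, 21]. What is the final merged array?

Merging process:

Compare 4 vs 5: take 4 from left. Merged: [4]
Compare 11 vs 5: take 5 from right. Merged: [4, 5]
Compare 11 vs 10: take 10 from right. Merged: [4, 5, 10]
Compare 11 vs 20: take 11 from left. Merged: [4, 5, 10, 11]
Compare 16 vs 20: take 16 from left. Merged: [4, 5, 10, 11, 16]
Compare 22 vs 20: take 20 from right. Merged: [4, 5, 10, 11, 16, 20]
Compare 22 vs 21: take 21 from right. Merged: [4, 5, 10, 11, 16, 20, 21]
Append remaining from left: [22]. Merged: [4, 5, 10, 11, 16, 20, 21, 22]

Final merged array: [4, 5, 10, 11, 16, 20, 21, 22]
Total comparisons: 7

The merged array is [4, 5, 10, 11, 16, 20, 21, 22], requiring 7 comparisons. The merge step runs in O(n) time where n is the total number of elements.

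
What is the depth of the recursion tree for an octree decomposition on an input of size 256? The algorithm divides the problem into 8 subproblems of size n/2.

For divide and conquer with division factor 2:

Problem sizes at each level:
Level 0: 256
Level 1: 128
Level 2: 64
Level 3: 32
Level 4: 16
Level 5: 8
Level 6: 4
Level 7: 2
Level 8: 1

The root is level 0 and the size-1 base case is level 8 (the tree spans levels 0 through 8, i.e. 9 levels counting the root), so the depth is the number of divisions: log_2(256) = 8

The recursion tree depth is log_2(256) = 8. At each level, the problem size is divided by 2, so it takes 8 divisions to reduce to a base case of size 1. The algorithm makes 8 recursive calls at each level.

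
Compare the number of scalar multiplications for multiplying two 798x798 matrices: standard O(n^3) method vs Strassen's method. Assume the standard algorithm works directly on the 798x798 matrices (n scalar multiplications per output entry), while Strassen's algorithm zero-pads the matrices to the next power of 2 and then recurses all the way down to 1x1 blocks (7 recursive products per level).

Matrix multiplication for 798x798 matrices:

Strassen's algorithm requires power-of-2 dimensions. Pad 798x798 to 1024x1024 (next power of 2).

Standard algorithm: 798^3 = 508169592 multiplications
Strassen's algorithm: 7^(log2(1024)) = 7^10 = 282475249 multiplications
Savings: 508169592 - 282475249 = 225694343 multiplications

Standard: 508169592 multiplications (798^3). Strassen: 282475249 multiplications (7^10, after padding to 1024x1024). Strassen reduces 8 recursive multiplications to 7 at each level.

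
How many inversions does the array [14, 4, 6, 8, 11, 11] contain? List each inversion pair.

Finding inversions in [14, 4, 6, 8, 11, 11]:

(0, 1): arr[0]=14 > arr[1]=4
(0, 2): arr[0]=14 > arr[2]=6
(0, 3): arr[0]=14 > arr[3]=8
(0, 4): arr[0]=14 > arr[4]=11
(0, 5): arr[0]=14 > arr[5]=11

Total inversions: 5

The array has 5 inversion(s): (0,1), (0,2), (0,3), (0,4), (0,5). Each pair (i,j) satisfies i < j and arr[i] > arr[j].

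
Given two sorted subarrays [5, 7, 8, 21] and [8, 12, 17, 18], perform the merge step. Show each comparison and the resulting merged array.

Merging process:

Compare 5 vs 8: take 5 from left. Merged: [5]
Compare 7 vs 8: take 7 from left. Merged: [5, 7]
Compare 8 vs 8: take 8 from left. Merged: [5, 7, 8]
Compare 21 vs 8: take 8 from right. Merged: [5, 7, 8, 8]
Compare 21 vs 12: take 12 from right. Merged: [5, 7, 8, 8, 12]
Compare 21 vs 17: take 17 from right. Merged: [5, 7, 8, 8, 12, 17]
Compare 21 vs 18: take 18 from right. Merged: [5, 7, 8, 8, 12, 17, 18]
Append remaining from left: [21]. Merged: [5, 7, 8, 8, 12, 17, 18, 21]

Final merged array: [5, 7, 8, 8, 12, 17, 18, 21]
Total comparisons: 7

The merged array is [5, 7, 8, 8, 12, 17, 18, 21], requiring 7 comparisons. The merge step runs in O(n) time where n is the total number of elements.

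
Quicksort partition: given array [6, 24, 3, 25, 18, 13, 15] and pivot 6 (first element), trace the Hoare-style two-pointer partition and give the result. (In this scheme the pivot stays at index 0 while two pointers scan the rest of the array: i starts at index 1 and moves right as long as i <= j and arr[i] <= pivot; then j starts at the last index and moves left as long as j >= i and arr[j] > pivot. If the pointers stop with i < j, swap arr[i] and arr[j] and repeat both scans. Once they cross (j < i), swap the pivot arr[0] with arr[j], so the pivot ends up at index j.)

Hoare-style two-pointer partition with pivot = 6:

Initial array: [6, 24, 3, 25, 18, 13, 15]

Pointers start at i = 1, j = 6.
i stops at index 1 (arr[1]=24 > 6), j stops at index 2 (arr[2]=3 <= 6): swap arr[1] and arr[2], array becomes [6, 3, 24, 25, 18, 13, 15]
i ends at 2, j ends at 1: the pointers have crossed (j < i), so scanning stops.

Swap pivot arr[0] with arr[1] to place pivot at position 1: [3, 6, 24, 25, 18, 13, 15]
Pivot position: 1

After partitioning with pivot 6, the array becomes [3, 6, 24, 25, 18, 13, 15]. The pivot is placed at index 1. All elements to the left of the pivot are <= 6, and all elements to the right are > 6.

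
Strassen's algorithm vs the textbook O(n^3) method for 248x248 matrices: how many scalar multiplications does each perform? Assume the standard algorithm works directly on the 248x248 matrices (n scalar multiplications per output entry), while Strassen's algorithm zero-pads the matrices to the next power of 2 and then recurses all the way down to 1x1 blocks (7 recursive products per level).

Matrix multiplication for 248x248 matrices:

Strassen's algorithm requires power-of-2 dimensions. Pad 248x248 to 256x256 (next power of 2).

Standard algorithm: 248^3 = 15252992 multiplications
Strassen's algorithm: 7^(log2(256)) = 7^8 = 5764801 multiplications
Savings: 15252992 - 5764801 = 9488191 multiplications

Standard: 15252992 multiplications (248^3). Strassen: 5764801 multiplications (7^8, after padding to 256x256). Strassen reduces 8 recursive multiplications to 7 at each level.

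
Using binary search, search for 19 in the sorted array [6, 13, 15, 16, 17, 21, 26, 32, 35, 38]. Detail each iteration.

Binary search for 19 in [6, 13, 15, 16, 17, 21, 26, 32, 35, 38]:

lo=0, hi=9, mid=4, arr[mid]=17 -> 17 < 19, search right half
lo=5, hi=9, mid=7, arr[mid]=32 -> 32 > 19, search left half
lo=5, hi=6, mid=5, arr[mid]=21 -> 21 > 19, search left half
lo=5 > hi=4, target 19 not found

Binary search determines that 19 is not in the array after 3 comparisons. The search space was exhausted without finding the target.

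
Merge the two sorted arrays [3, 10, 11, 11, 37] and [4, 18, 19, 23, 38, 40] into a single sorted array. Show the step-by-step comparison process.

Merging process:

Compare 3 vs 4: take 3 from left. Merged: [3]
Compare 10 vs 4: take 4 from right. Merged: [3, 4]
Compare 10 vs 18: take 10 from left. Merged: [3, 4, 10]
Compare 11 vs 18: take 11 from left. Merged: [3, 4, 10, 11]
Compare 11 vs 18: take 11 from left. Merged: [3, 4, 10, 11, 11]
Compare 37 vs 18: take 18 from right. Merged: [3, 4, 10, 11, 11, 18]
Compare 37 vs 19: take 19 from right. Merged: [3, 4, 10, 11, 11, 18, 19]
Compare 37 vs 23: take 23 from right. Merged: [3, 4, 10, 11, 11, 18, 19, 23]
Compare 37 vs 38: take 37 from left. Merged: [3, 4, 10, 11, 11, 18, 19, 23, 37]
Append remaining from right: [38, 40]. Merged: [3, 4, 10, 11, 11, 18, 19, 23, 37, 38, 40]

Final merged array: [3, 4, 10, 11, 11, 18, 19, 23, 37, 38, 40]
Total comparisons: 9

The merged array is [3, 4, 10, 11, 11, 18, 19, 23, 37, 38, 40], requiring 9 comparisons. The merge step runs in O(n) time where n is the total number of elements.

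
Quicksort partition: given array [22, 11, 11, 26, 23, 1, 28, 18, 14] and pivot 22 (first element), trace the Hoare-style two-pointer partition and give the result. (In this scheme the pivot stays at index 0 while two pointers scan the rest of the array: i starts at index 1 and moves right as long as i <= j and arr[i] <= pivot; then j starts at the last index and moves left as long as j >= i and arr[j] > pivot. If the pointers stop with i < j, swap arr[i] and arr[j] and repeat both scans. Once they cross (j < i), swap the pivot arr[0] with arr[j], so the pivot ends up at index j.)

Hoare-style two-pointer partition with pivot = 22:

Initial array: [22, 11, 11, 26, 23, 1, 28, 18, 14]

Pointers start at i = 1, j = 8.
i stops at index 3 (arr[3]=26 > 22), j stops at index 8 (arr[8]=14 <= 22): swap arr[3] and arr[8], array becomes [22, 11, 11, 14, 23, 1, 28, 18, 26]
i stops at index 4 (arr[4]=23 > 22), j stops at index 7 (arr[7]=18 <= 22): swap arr[4] and arr[7], array becomes [22, 11, 11, 14, 18, 1, 28, 23, 26]
i ends at 6, j ends at 5: the pointers have crossed (j < i), so scanning stops.

Swap pivot arr[0] with arr[5] to place pivot at position 5: [1, 11, 11, 14, 18, 22, 28, 23, 26]
Pivot position: 5

After partitioning with pivot 22, the array becomes [1, 11, 11, 14, 18, 22, 28, 23, 26]. The pivot is placed at index 5. All elements to the left of the pivot are <= 22, and all elements to the right are > 22.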